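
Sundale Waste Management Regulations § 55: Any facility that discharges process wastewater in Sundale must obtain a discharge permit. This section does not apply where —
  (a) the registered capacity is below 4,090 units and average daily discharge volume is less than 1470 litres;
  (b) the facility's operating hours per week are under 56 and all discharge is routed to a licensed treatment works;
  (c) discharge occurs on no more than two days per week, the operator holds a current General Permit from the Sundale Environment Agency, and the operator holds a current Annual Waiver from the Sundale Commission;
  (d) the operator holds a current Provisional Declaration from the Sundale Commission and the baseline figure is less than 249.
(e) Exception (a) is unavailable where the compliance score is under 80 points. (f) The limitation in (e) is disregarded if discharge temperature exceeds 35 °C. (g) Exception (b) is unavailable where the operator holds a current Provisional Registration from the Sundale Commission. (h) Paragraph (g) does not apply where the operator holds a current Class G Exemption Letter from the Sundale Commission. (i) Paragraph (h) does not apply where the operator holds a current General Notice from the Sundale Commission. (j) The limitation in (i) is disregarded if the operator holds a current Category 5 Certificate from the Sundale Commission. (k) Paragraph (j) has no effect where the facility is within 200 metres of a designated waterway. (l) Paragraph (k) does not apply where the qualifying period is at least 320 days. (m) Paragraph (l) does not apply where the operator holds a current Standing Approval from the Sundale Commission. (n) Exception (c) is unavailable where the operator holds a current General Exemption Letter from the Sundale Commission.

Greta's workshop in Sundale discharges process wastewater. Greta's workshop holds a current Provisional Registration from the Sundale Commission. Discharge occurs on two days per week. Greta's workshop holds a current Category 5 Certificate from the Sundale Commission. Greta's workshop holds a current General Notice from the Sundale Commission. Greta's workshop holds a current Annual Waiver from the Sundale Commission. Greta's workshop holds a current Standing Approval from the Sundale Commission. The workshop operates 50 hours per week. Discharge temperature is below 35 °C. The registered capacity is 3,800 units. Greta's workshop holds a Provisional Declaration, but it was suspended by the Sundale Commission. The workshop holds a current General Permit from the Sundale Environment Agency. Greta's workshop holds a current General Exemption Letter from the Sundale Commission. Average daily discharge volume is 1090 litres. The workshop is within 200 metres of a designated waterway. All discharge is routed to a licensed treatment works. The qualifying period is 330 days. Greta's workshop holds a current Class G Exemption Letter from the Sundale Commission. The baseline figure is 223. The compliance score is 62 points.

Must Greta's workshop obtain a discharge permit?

Exception (a): the registered capacity is 3,800 units, below the 4,090 units limit; average daily discharge volume is 1090 litres, less than the 1470 litres limit — every condition holds. But: (e) operates against (a): the compliance score is 62 points, under the 80 points limit. (f) is inapplicable (discharge temperature is below 35 °C), so (e) stands. So (a) is unavailable.
Exception (b)'s conditions are all satisfied: the facility's operating hours per week are 50, under the 56 limit; discharge is routed to a licensed treatment works. However, paragraphs (g)–(m) must be considered: (g) is triggered — a current Provisional Registration is held. (h) would limit (g) — a current Class G Exemption Letter is held — but (i) sets (h) aside: (i) applies — a current General Notice is held. (j) would limit (i) — a current Category 5 Certificate is held — but (k) sets (j) aside: (k) operates against (j): the workshop is within 200 m of a designated waterway. (l) is triggered (the qualifying period is 330 days, meeting the 320 days threshold), but is overridden by (m): (m) operates against (l): a current Standing Approval is held. So (b) is unavailable.
Exception (c)'s conditions are all satisfied: discharge occurs on no more than two days per week; a current General Permit is held; a current Annual Waiver is held. But applying paragraph (n): (n) operates against (c): a current General Exemption Letter is held. Exception (c) does not apply.
Exception (d) fails — no current Provisional Declaration is held.
No exception applies. The general rule governs.

Yes — Greta's workshop must obtain a discharge permit.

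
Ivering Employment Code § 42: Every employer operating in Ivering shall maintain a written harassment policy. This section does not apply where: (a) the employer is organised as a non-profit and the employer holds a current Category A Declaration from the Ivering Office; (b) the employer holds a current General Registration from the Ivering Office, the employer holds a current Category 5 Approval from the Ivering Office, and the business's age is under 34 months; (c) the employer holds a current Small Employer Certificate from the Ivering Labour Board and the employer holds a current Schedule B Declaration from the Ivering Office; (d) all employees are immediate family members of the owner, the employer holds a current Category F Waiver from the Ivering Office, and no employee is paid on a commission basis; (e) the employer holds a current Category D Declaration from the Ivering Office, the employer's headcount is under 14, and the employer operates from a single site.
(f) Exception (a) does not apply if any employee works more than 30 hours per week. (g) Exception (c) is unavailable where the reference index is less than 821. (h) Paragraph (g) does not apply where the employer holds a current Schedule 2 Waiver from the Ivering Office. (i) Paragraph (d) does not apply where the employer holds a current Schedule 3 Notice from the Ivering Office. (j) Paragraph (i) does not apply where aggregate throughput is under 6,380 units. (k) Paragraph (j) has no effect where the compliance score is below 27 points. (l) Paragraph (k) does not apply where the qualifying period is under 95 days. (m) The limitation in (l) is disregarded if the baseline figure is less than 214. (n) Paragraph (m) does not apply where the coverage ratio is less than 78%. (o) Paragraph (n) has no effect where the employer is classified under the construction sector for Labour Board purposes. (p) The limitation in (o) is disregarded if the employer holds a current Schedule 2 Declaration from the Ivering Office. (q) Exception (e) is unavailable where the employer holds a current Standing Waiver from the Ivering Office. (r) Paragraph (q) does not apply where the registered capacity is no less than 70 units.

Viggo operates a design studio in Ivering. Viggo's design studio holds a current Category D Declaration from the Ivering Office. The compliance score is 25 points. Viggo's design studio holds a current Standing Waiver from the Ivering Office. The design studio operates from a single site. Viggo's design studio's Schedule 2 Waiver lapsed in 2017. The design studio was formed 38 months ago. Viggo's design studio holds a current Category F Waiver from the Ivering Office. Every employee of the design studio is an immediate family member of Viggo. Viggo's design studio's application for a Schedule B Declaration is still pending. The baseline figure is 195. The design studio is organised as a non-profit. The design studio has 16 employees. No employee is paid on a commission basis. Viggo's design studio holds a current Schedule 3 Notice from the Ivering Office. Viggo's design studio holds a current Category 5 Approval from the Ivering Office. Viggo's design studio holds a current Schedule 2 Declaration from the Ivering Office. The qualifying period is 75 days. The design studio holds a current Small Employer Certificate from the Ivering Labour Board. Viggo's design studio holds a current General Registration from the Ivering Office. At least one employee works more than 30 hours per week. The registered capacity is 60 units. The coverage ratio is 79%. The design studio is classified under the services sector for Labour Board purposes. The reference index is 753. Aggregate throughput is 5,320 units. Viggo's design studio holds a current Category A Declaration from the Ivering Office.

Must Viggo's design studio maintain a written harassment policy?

Yes — Viggo's design studio must maintain a written harassment policy.

All of (a)'s requirements are met (the employer is a non-profit; a current Category A Declaration is held). However, paragraph (f) must be considered: (f) operates against (a): at least one employee exceeds 30 hours/week. So (a) is unavailable.
Exception (b) requires that the business's age is under 34 months; but the business's age is 38 months, not under 34 months, so (b) is unavailable.
Exception (c) does not apply: the Schedule B Declaration is not current.
All of (d)'s requirements are met (every employee is an immediate family member; a current Category F Waiver is held; no employee is paid on commission). But applying paragraphs (i)–(p): (i) is engaged — a current Schedule 3 Notice is held. (j) would limit (i) — aggregate throughput is 5,320 units, under the 6,380 units limit — but (k) sets (j) aside: (k) operates — the compliance score is 25 points, below the 27 points limit. (l) applies (the qualifying period is 75 days, under the 95 days limit), but yields to (m): (m) is triggered — the baseline figure is 195, less than the 214 limit. (n) does not operate here (the coverage ratio is 79%, not less than 78%), so (m) stands. Exception (d) does not apply.
Exception (e) does not apply: the employer's headcount is 16, not under 14.
No exception is made out. Viggo's design studio falls within the general rule.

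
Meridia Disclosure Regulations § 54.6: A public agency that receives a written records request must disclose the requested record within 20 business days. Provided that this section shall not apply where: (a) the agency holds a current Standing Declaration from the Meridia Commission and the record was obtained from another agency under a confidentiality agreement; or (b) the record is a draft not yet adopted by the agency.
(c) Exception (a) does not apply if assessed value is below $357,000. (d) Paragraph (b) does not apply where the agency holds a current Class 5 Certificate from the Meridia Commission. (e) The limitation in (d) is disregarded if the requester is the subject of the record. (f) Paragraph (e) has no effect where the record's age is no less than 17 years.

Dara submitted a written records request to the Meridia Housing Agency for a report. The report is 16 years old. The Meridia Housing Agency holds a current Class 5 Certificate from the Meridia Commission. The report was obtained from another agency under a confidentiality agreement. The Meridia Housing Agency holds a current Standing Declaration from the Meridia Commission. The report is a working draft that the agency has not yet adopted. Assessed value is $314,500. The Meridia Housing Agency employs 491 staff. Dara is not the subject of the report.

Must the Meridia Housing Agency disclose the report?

Exception (a): a current Standing Declaration is held; the report was obtained under a confidentiality agreement — every condition holds. But applying paragraph (c): (c) operates against (a): assessed value is $314,500, below the $357,000 limit. So (a) is unavailable.
Exception (b) is satisfied on its face — the report is an unadopted draft. Turning to paragraphs (d)–(f): (d) is engaged — a current Class 5 Certificate is held. (e), which would lift (d), is not triggered — Dara is not the subject of the report. Exception (b) does not apply.
No exception applies. The general rule governs.

Yes — the Meridia Housing Agency must disclose the report.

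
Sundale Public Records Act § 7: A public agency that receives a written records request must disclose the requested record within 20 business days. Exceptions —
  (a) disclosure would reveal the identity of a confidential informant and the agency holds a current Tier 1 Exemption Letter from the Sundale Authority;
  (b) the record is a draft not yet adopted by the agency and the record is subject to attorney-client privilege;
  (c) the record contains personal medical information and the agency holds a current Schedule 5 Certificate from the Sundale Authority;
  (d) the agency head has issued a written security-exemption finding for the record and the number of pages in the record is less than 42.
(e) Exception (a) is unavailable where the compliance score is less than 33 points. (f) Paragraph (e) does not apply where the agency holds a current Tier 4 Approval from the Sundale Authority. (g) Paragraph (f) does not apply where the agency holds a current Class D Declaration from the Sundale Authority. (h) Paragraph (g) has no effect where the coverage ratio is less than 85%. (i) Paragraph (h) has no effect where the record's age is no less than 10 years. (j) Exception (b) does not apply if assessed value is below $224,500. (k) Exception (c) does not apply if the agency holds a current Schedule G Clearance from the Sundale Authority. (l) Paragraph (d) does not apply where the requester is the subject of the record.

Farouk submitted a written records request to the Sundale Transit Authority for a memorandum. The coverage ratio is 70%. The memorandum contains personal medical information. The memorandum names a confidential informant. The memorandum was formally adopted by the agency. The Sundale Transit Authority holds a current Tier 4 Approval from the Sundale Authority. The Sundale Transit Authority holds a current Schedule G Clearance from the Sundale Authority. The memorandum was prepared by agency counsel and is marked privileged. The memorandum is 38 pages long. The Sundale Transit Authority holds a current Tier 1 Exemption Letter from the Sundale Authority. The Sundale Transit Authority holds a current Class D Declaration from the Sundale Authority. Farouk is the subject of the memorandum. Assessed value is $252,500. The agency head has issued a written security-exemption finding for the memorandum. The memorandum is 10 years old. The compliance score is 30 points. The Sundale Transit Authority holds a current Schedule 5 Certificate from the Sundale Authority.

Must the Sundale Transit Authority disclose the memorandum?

Exception (a): the memorandum names a confidential informant; a current Tier 1 Exemption Letter is held — every condition holds. But applying paragraphs (e)–(i): (e) operates — the compliance score is 30 points, less than the 33 points limit. (f) would limit (e) — a current Tier 4 Approval is held — but (g) sets (f) aside: (g) applies — a current Class D Declaration is held. (h) operates (the coverage ratio is 70%, less than the 85% limit), but yields to (i): (i) operates against (h): the record's age is 10 years, meeting the 10 years threshold. Exception (a) does not apply.
Exception (b) fails — the memorandum has been formally adopted.
Exception (c): the memorandum contains personal medical information; a current Schedule 5 Certificate is held — every condition holds. But applying paragraph (k): (k) operates against (c): a current Schedule G Clearance is held. So (c) is unavailable.
Exception (d)'s conditions are all satisfied: a written security-exemption finding has been issued; the number of pages in the record is 38, less than the 42 limit. Turning to paragraph (l): (l) operates against (d): Farouk is the subject of the memorandum. (d) is therefore removed.
Every exception is unavailable, so the rule governs.

Yes — the Sundale Transit Authority must disclose the memorandum.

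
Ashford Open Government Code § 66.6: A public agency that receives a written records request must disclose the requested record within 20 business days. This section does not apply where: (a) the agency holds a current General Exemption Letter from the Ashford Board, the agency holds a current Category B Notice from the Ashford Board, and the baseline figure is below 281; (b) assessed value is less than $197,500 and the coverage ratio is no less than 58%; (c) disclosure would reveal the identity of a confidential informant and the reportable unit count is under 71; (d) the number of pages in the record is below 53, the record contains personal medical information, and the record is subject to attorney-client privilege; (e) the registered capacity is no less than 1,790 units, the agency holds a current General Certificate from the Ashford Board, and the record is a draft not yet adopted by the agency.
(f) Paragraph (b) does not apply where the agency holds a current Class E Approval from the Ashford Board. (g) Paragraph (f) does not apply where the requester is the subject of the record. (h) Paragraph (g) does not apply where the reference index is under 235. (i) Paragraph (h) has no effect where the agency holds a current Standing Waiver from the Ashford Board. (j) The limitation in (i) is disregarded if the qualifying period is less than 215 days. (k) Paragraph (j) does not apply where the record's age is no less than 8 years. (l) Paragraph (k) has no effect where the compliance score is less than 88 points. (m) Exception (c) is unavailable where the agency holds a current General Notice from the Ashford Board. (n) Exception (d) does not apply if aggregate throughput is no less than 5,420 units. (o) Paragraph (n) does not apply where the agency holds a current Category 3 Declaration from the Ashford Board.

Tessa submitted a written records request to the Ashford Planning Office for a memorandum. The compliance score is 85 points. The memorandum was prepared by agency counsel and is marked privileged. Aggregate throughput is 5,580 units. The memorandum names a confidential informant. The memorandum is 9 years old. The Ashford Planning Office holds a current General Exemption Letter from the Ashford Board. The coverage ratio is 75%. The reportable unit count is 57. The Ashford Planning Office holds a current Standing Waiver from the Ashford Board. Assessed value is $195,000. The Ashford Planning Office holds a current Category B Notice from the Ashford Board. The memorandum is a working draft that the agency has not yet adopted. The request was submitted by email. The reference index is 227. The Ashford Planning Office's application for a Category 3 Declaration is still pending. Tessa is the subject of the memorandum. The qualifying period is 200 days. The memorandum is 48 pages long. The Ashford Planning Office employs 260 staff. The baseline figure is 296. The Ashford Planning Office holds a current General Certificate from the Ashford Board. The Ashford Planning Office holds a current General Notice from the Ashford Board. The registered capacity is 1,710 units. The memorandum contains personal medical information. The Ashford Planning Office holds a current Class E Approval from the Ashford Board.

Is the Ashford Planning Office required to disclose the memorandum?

Exception (a) fails — the baseline figure is 296, not below 281.
Exception (b): assessed value is $195,000, less than the $197,500 limit; the coverage ratio is 75%, meeting the 58% threshold — every condition holds. However, paragraphs (f)–(l) must be considered: (f) is triggered — a current Class E Approval is held. (g) would limit (f) — Tessa is the subject of the memorandum — but (h) sets (g) aside: (h) operates against (g): the reference index is 227, under the 235 limit. (i) applies (a current Standing Waiver is held), but yields to (j): (j) is engaged — the qualifying period is 200 days, less than the 215 days limit. (k) would limit (j) — the record's age is 9 years, meeting the 8 years threshold — but (l) sets (k) aside: (l) is engaged — the compliance score is 85 points, less than the 88 points limit. (b) is therefore removed.
All of (c)'s requirements are met (the memorandum names a confidential informant; the reportable unit count is 57, under the 71 limit). However, paragraph (m) must be considered: (m) applies — a current General Notice is held. Exception (c) does not apply.
Exception (d) is satisfied on its face — the number of pages in the record is 48, below the 53 limit; the memorandum contains personal medical information; the memorandum is privileged. Turning to paragraphs (n)–(o): (n) operates against (d): aggregate throughput is 5,580 units, meeting the 5,420 units threshold. (o) is not engaged (there is no Category 3 Declaration in force), so (n) stands. So (d) is unavailable.
Exception (e) does not apply: the registered capacity is 1,710 units, short of 1,790 units.
No exception displaces § 66.6.

Yes — the Ashford Planning Office must disclose the memorandum.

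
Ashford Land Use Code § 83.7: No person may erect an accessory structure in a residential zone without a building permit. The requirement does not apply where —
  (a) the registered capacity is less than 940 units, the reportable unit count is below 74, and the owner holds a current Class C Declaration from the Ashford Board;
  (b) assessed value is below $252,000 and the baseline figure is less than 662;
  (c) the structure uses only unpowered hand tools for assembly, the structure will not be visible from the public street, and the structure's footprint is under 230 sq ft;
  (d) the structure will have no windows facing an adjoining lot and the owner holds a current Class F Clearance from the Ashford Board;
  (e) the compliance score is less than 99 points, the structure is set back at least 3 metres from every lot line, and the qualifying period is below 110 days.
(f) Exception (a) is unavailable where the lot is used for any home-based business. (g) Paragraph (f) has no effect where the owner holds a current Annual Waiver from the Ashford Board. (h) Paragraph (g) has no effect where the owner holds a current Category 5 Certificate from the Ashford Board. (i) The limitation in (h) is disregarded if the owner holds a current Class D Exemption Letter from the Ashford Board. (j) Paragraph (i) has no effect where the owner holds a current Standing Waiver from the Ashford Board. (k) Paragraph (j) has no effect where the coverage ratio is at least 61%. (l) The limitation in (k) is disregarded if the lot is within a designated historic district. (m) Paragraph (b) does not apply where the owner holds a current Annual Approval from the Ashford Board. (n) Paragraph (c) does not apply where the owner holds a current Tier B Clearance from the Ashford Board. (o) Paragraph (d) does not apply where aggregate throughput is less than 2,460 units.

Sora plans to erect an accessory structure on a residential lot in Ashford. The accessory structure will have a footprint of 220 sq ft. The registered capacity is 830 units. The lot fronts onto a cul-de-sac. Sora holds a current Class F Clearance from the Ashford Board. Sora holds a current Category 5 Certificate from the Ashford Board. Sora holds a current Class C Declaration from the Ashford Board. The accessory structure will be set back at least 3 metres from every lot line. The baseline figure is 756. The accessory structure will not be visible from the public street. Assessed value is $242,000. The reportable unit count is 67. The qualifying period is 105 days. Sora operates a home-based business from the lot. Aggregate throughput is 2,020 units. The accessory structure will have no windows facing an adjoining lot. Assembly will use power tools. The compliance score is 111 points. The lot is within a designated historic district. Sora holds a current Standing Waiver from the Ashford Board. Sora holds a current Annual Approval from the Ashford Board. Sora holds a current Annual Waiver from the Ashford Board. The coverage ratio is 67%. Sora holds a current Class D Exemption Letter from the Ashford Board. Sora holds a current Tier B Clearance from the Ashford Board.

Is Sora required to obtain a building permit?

Yes — Sora must obtain a building permit.

All of (a)'s requirements are met (the registered capacity is 830 units, less than the 940 units limit; the reportable unit count is 67, below the 74 limit; a current Class C Declaration is held). Turning to paragraphs (f)–(l): (f) operates against (a): a home-based business operates on the lot. (g) is triggered (a current Annual Waiver is held), but yields to (h): (h) operates — a current Category 5 Certificate is held. (i) is triggered (a current Class D Exemption Letter is held), but is set aside by (j): (j) is engaged — a current Standing Waiver is held. (k) would limit (j) — the coverage ratio is 67%, meeting the 61% threshold — but (l) sets (k) aside: (l) is engaged — the lot is in a historic district. Exception (a) does not apply.
Exception (b) fails — the baseline figure is 756, not less than 662.
Exception (c) fails — assembly uses power tools.
Exception (d)'s conditions are all satisfied: no windows face an adjoining lot; a current Class F Clearance is held. But: (o) operates against (d): aggregate throughput is 2,020 units, less than the 2,460 units limit. (d) is therefore removed.
Exception (e) fails — the compliance score is 111 points, not less than 99 points.
Every exception is unavailable, so the rule governs.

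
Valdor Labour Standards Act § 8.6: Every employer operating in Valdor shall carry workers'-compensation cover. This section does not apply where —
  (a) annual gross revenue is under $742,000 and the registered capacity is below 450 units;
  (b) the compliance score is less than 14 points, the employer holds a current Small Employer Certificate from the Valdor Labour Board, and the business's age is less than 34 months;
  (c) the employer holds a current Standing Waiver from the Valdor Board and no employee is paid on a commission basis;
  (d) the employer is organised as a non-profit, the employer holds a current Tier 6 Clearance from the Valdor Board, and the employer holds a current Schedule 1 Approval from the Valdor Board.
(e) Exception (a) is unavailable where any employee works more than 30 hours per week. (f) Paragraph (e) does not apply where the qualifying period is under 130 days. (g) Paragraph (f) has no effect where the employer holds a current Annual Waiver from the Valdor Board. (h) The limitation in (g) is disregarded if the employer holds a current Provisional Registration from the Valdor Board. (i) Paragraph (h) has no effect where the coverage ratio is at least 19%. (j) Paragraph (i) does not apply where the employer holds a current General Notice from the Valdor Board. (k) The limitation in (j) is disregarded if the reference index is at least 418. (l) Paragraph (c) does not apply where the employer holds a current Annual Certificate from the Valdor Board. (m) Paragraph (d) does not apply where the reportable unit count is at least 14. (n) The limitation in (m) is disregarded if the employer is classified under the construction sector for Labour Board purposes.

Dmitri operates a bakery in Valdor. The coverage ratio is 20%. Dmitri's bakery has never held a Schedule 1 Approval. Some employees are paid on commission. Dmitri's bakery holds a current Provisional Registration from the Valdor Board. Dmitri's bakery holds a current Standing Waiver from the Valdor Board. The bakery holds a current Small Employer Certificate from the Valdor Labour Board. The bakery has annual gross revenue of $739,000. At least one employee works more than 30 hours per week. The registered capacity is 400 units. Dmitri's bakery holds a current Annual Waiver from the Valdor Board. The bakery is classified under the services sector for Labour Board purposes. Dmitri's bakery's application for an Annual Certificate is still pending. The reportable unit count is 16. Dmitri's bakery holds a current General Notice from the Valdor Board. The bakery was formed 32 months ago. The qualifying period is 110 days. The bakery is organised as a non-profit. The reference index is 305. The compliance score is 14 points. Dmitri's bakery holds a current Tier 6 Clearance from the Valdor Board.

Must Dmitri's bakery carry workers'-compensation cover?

No — exception (a) applies; Dmitri's bakery is not required to carry workers'-compensation cover.

Exception (a): annual gross revenue is $739,000, under the $742,000 limit; the registered capacity is 400 units, below the 450 units limit — every condition holds. As to paragraphs (e)–(k): (e) would limit (a) — at least one employee exceeds 30 hours/week — but (f) sets (e) aside: (f) operates against (e): the qualifying period is 110 days, under the 130 days limit. (g) would limit (f) — a current Annual Waiver is held — but (h) sets (g) aside: (h) is triggered — a current Provisional Registration is held. (i) would limit (h) — the coverage ratio is 20%, meeting the 19% threshold — but (j) sets (i) aside: (j) operates against (i): a current General Notice is held. (k) is inapplicable (the reference index is 305, short of 418), so (j) stands. So (a) applies.
Exception (b) fails — the compliance score is 14 points, not less than 14 points.
Exception (c) does not apply: some employees are paid on commission.
Exception (d) fails — the Schedule 1 Approval is not current.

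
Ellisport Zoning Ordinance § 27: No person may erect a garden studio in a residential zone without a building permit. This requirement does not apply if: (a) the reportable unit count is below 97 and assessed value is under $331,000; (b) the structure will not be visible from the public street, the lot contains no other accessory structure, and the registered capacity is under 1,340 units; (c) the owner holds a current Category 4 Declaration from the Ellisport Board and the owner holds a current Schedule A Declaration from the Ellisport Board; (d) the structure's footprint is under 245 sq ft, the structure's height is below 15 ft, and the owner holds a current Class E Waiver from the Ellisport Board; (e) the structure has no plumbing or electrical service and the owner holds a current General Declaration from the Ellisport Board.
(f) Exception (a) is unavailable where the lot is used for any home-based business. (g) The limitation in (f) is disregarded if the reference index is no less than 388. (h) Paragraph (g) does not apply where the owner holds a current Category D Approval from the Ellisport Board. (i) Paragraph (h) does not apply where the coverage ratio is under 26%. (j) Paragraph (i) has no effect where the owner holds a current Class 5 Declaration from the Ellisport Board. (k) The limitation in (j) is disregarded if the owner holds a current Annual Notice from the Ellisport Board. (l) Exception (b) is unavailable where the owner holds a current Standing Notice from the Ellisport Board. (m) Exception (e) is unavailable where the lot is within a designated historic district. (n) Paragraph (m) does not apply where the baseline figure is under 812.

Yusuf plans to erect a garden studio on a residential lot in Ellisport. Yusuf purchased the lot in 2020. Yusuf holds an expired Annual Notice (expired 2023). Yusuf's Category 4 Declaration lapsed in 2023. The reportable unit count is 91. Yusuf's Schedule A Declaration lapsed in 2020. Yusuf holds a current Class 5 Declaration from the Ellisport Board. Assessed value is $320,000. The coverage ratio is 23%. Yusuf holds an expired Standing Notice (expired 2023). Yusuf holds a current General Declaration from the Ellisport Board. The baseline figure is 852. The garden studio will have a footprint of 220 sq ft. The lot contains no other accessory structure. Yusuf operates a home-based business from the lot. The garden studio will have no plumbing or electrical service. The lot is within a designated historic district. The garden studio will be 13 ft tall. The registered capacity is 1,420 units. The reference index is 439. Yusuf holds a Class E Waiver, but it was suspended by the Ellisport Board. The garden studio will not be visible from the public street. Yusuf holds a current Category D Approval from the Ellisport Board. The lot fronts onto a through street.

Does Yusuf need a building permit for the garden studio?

Yes — Yusuf must obtain a building permit.

Exception (a): the reportable unit count is 91, below the 97 limit; assessed value is $320,000, under the $331,000 limit — every condition holds. However, paragraphs (f)–(k) must be considered: (f) operates against (a): a home-based business operates on the lot. (g) would limit (f) — the reference index is 439, meeting the 388 threshold — but (h) sets (g) aside: (h) operates — a current Category D Approval is held. (i) operates (the coverage ratio is 23%, under the 26% limit), but is itself disapplied by (j): (j) applies — a current Class 5 Declaration is held. (k) is not triggered (there is no Annual Notice in force), so (j) stands. Exception (a) does not apply.
Exception (b) fails — the registered capacity is 1,420 units, not under 1,340 units.
Exception (c) fails — there is no Category 4 Declaration in force.
Exception (d) fails — there is no Class E Waiver in force.
Exception (e)'s conditions are all satisfied: there is no plumbing or electrical service; a current General Declaration is held. But applying paragraphs (m)–(n): (m) applies — the lot is in a historic district. (n) is not triggered (the baseline figure is 852, not under 812), so (m) stands. (e) is therefore removed.
Every exception is unavailable, so the rule governs.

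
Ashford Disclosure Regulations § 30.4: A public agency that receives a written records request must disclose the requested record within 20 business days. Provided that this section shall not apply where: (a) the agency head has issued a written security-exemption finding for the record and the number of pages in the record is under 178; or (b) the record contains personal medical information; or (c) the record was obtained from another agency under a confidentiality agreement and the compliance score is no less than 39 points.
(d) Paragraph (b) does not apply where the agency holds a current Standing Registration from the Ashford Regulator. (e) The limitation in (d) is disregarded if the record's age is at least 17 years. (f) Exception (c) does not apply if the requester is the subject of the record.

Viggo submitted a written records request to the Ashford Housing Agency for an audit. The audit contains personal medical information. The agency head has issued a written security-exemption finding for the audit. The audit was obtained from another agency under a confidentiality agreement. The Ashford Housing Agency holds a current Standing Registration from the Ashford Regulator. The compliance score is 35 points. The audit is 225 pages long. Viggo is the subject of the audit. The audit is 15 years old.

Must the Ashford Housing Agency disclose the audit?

Exception (a) does not apply: the number of pages in the record is 225, not under 178.
All of (b)'s requirements are met (the audit contains personal medical information). However, paragraphs (d)–(e) must be considered: (d) operates against (b): a current Standing Registration is held. (e), which would lift (d), is not engaged — the record's age is 15 years, short of 17 years. Exception (b) does not apply.
Exception (c) does not apply: the compliance score is 35 points, short of 39 points.
Every exception is unavailable, so the rule governs.

Yes — the Ashford Housing Agency must disclose the audit.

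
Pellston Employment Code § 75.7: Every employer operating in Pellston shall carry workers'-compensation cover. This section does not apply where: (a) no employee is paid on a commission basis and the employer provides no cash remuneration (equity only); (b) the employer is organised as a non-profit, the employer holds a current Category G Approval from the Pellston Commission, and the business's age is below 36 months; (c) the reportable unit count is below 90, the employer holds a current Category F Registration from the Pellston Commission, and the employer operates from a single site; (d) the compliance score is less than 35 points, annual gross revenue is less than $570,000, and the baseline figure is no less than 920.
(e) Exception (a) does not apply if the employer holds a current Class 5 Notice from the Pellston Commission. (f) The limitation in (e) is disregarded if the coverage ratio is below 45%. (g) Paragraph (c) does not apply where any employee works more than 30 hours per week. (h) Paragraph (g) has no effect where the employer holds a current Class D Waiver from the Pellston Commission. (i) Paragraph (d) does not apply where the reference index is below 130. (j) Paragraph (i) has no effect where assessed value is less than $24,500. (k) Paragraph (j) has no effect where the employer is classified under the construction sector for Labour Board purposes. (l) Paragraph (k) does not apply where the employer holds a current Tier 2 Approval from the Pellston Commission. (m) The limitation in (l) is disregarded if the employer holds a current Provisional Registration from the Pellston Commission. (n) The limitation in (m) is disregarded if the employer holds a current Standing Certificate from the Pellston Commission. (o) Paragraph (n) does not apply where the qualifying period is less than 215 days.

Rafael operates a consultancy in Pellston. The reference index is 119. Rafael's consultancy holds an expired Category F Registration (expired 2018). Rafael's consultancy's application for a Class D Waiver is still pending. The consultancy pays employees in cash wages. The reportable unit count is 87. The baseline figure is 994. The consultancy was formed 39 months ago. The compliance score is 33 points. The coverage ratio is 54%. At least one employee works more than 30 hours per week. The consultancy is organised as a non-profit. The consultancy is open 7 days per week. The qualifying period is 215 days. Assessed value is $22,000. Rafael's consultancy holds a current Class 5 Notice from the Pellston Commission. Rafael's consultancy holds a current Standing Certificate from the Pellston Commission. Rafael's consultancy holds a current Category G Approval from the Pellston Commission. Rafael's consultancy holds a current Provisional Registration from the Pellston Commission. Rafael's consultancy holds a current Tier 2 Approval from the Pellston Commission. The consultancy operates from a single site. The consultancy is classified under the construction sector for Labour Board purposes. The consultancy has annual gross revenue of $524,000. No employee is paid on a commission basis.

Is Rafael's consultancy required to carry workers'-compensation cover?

No — exception (d) applies; Rafael's consultancy is not required to carry workers'-compensation cover.

Exception (a) does not apply: employees are paid cash wages.
Exception (b) requires that the business's age is below 36 months; but the business's age is 39 months, not below 36 months, so (b) is unavailable.
Exception (c) does not apply: there is no Category F Registration in force.
Exception (d): the compliance score is 33 points, less than the 35 points limit; annual gross revenue is $524,000, less than the $570,000 limit; the baseline figure is 994, meeting the 920 threshold — every condition holds. Under paragraphs (i)–(o): (i) would limit (d) — the reference index is 119, below the 130 limit — but (j) sets (i) aside: (j) operates against (i): assessed value is $22,000, less than the $24,500 limit. (k) is triggered (the consultancy is classified under the construction sector), but is set aside by (l): (l) is triggered — a current Tier 2 Approval is held. (m) applies (a current Provisional Registration is held), but is set aside by (n): (n) operates against (m): a current Standing Certificate is held. (o) is not triggered (the qualifying period is 215 days, not less than 215 days), so (n) stands. So (d) applies.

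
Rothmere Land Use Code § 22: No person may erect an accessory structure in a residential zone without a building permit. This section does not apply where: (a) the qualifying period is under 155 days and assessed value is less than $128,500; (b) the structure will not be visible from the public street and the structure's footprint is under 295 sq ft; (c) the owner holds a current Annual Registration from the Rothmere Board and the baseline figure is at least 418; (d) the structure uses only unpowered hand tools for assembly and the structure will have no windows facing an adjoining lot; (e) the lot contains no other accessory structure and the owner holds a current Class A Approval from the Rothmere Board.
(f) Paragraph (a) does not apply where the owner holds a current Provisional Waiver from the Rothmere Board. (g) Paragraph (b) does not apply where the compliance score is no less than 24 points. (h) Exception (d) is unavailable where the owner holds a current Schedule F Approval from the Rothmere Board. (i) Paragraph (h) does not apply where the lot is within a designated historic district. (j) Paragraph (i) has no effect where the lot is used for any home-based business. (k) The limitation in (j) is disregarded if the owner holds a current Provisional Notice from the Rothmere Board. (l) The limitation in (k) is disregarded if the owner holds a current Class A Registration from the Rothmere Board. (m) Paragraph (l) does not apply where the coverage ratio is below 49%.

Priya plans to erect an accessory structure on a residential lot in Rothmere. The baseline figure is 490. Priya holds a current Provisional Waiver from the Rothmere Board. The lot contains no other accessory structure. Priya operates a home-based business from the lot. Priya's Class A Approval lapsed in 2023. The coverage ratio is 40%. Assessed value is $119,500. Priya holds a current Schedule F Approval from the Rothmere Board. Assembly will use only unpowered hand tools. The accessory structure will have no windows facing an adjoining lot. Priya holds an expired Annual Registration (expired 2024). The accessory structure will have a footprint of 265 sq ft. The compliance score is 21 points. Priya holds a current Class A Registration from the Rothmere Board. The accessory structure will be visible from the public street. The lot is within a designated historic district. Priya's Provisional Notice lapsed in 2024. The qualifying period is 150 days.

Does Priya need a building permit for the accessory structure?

Exception (a) is satisfied on its face — the qualifying period is 150 days, under the 155 days limit; assessed value is $119,500, less than the $128,500 limit. But: (f) operates against (a): a current Provisional Waiver is held. (a) is therefore removed.
Exception (b) requires that the structure will not be visible from the public street; but the structure will be visible from the street, so (b) is unavailable.
Exception (c) requires that the owner holds a current Annual Registration from the Rothmere Board; but no current Annual Registration is held, so (c) is unavailable.
Exception (d) is satisfied on its face — assembly uses only hand tools; no windows face an adjoining lot. However, paragraphs (h)–(m) must be considered: (h) is engaged — a current Schedule F Approval is held. (i) is triggered (the lot is in a historic district), but is set aside by (j): (j) is triggered — a home-based business operates on the lot. (k), which would lift (j), is not triggered — there is no Provisional Notice in force. (d) is therefore removed.
Exception (e) fails — the Class A Approval is not current.
No exception is made out. Priya falls within the general rule.

Yes — Priya must obtain a building permit.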